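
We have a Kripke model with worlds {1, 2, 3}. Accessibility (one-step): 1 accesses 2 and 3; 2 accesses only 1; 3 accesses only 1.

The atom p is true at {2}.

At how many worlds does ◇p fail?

2

1: successors {2, 3}; p there: 2:T, 3:F. ✓
2: successors {1}; p there: 1:F. ✗
3: successors {1}; p there: 1:F. ✗
Satisfying worlds: {1}.
So ◇p fails at the other 2 worlds.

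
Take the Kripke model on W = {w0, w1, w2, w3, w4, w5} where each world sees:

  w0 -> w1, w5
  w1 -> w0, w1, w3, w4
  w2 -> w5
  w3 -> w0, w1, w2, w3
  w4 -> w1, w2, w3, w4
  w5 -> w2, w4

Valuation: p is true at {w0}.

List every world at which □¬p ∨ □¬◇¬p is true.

w0: □¬p is T, □¬◇¬p is F. ✓
w1: □¬p is F, □¬◇¬p is F. ✗
w2: □¬p is T, □¬◇¬p is F. ✓
w3: □¬p is F, □¬◇¬p is F. ✗
w4: □¬p is T, □¬◇¬p is F. ✓
w5: □¬p is T, □¬◇¬p is F. ✓

{w0, w2, w4, w5}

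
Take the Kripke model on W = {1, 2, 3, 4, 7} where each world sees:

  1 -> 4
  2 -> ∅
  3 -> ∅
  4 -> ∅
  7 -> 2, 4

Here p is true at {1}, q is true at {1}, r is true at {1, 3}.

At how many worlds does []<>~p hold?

1: successors {4}; <>~p there: 4:F. ✗
2: no successors, so []<>~p holds vacuously. ✓
3: no successors, so []<>~p holds vacuously. ✓
4: no successors, so []<>~p holds vacuously. ✓
7: successors {2, 4}; <>~p there: 2:F, 4:F. ✗
Satisfying worlds: {2, 3, 4}.

3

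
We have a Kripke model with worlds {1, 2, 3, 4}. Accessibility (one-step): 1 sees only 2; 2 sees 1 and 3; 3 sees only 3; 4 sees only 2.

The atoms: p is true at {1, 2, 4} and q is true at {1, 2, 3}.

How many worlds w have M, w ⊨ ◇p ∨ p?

1: ◇p is T, p is T. ✓
2: ◇p is T, p is T. ✓
3: ◇p is F, p is F. ✗
4: ◇p is T, p is T. ✓
Satisfying worlds: {1, 2, 4}.

3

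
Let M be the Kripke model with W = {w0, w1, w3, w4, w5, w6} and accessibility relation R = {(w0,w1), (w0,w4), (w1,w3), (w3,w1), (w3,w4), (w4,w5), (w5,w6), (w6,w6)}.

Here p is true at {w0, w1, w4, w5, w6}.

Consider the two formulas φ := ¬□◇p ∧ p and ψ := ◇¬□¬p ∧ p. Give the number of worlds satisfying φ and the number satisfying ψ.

1 and 5

For ¬□◇p ∧ p:
w0: ¬□◇p is T, p is T. ✓
w1: ¬□◇p is F, p is T. ✗
w3: ¬□◇p is T, p is F. ✗
w4: ¬□◇p is F, p is T. ✗
w5: ¬□◇p is F, p is T. ✗
w6: ¬□◇p is F, p is T. ✗
— 1 world.
For ◇¬□¬p ∧ p:
w0: ◇¬□¬p is T, p is T. ✓
w1: ◇¬□¬p is T, p is T. ✓
w3: ◇¬□¬p is T, p is F. ✗
w4: ◇¬□¬p is T, p is T. ✓
w5: ◇¬□¬p is T, p is T. ✓
w6: ◇¬□¬p is T, p is T. ✓
— 5 worlds.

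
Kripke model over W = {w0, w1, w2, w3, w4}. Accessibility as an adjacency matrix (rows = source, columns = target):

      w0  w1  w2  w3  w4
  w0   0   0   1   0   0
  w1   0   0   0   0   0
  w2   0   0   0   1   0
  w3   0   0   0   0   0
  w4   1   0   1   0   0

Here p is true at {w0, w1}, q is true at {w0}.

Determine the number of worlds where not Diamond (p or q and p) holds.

w0: Diamond (p or q and p) is F. ✓
w1: Diamond (p or q and p) is F. ✓
w2: Diamond (p or q and p) is F. ✓
w3: Diamond (p or q and p) is F. ✓
w4: Diamond (p or q and p) is T. ✗
Satisfying worlds: {w0, w1, w2, w3}.

4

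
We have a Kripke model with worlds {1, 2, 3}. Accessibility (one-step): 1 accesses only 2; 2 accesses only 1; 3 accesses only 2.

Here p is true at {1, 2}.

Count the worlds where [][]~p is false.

1: successors {2}; []~p there: 2:F. ✗
2: successors {1}; []~p there: 1:F. ✗
3: successors {2}; []~p there: 2:F. ✗
Satisfying worlds: ∅.
So [][]~p fails at the other 3 worlds.

3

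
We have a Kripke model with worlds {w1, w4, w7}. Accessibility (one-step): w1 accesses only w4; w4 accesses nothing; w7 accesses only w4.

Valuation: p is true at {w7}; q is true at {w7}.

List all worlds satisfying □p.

w1: successors {w4}; p there: w4:F. ✗
w4: no successors, so □p holds vacuously. ✓
w7: successors {w4}; p there: w4:F. ✗

{w4}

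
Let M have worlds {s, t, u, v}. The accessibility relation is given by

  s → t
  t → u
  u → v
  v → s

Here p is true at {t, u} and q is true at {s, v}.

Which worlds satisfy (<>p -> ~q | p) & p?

s: <>p -> ~q | p is F, p is F. ✗
t: <>p -> ~q | p is T, p is T. ✓
u: <>p -> ~q | p is T, p is T. ✓
v: <>p -> ~q | p is T, p is F. ✗

{t, u}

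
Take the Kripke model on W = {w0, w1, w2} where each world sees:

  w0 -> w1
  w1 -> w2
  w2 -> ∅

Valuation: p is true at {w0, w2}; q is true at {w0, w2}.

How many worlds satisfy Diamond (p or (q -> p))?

2

w0: successors {w1}; p or (q -> p) there: w1:T. ✓
w1: successors {w2}; p or (q -> p) there: w2:T. ✓
w2: no successors, so Diamond (p or (q -> p)) fails. ✗
Satisfying worlds: {w0, w1}.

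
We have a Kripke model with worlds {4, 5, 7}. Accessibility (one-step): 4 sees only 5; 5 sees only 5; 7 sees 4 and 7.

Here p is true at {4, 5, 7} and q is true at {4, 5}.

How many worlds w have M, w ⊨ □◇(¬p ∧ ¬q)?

4: successors {5}; ◇(¬p ∧ ¬q) there: 5:F. ✗
5: successors {5}; ◇(¬p ∧ ¬q) there: 5:F. ✗
7: successors {4, 7}; ◇(¬p ∧ ¬q) there: 4:F, 7:F. ✗
Satisfying worlds: ∅.

0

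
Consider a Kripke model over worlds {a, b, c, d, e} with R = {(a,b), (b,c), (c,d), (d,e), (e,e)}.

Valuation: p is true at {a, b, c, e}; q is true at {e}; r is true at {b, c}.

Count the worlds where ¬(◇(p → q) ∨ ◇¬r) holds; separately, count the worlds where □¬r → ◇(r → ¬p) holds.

For ¬(◇(p → q) ∨ ◇¬r):
a: ◇(p → q) ∨ ◇¬r is F. ✓
b: ◇(p → q) ∨ ◇¬r is F. ✓
c: ◇(p → q) ∨ ◇¬r is T. ✗
d: ◇(p → q) ∨ ◇¬r is T. ✗
e: ◇(p → q) ∨ ◇¬r is T. ✗
— 2 worlds.
For □¬r → ◇(r → ¬p):
a: □¬r is F, ◇(r → ¬p) is F. ✓
b: □¬r is F, ◇(r → ¬p) is F. ✓
c: □¬r is T, ◇(r → ¬p) is T. ✓
d: □¬r is T, ◇(r → ¬p) is T. ✓
e: □¬r is T, ◇(r → ¬p) is T. ✓
— 5 worlds.

2 and 5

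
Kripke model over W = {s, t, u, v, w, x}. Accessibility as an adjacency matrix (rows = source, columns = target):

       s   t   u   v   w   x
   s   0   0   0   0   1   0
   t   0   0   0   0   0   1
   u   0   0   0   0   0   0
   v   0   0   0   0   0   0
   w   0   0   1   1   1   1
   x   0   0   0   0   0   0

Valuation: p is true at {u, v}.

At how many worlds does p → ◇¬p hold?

s: p is F, ◇¬p is T. ✓
t: p is F, ◇¬p is T. ✓
u: p is T, ◇¬p is F. ✗
v: p is T, ◇¬p is F. ✗
w: p is F, ◇¬p is T. ✓
x: p is F, ◇¬p is F. ✓
Satisfying worlds: {s, t, w, x}.

4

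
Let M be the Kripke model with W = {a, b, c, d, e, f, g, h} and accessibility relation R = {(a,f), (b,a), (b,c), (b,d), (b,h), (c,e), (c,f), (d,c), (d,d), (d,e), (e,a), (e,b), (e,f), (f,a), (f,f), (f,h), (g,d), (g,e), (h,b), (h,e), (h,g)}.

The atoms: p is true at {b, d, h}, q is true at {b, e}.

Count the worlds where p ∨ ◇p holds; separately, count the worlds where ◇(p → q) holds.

6 and 8

For p ∨ ◇p:
a: p is F, ◇p is F. ✗
b: p is T, ◇p is T. ✓
c: p is F, ◇p is F. ✗
d: p is T, ◇p is T. ✓
e: p is F, ◇p is T. ✓
f: p is F, ◇p is T. ✓
g: p is F, ◇p is T. ✓
h: p is T, ◇p is T. ✓
— 6 worlds.
For ◇(p → q):
a: successors {f}; p → q there: f:T. ✓
b: successors {a, c, d, h}; p → q there: a:T, c:T, d:F, h:F. ✓
c: successors {e, f}; p → q there: e:T, f:T. ✓
d: successors {c, d, e}; p → q there: c:T, d:F, e:T. ✓
e: successors {a, b, f}; p → q there: a:T, b:T, f:T. ✓
f: successors {a, f, h}; p → q there: a:T, f:T, h:F. ✓
g: successors {d, e}; p → q there: d:F, e:T. ✓
h: successors {b, e, g}; p → q there: b:T, e:T, g:T. ✓
— 8 worlds.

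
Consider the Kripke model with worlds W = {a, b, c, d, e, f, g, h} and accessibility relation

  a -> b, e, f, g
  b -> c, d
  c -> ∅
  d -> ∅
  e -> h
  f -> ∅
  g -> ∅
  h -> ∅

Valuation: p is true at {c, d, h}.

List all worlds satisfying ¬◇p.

{a, c, d, f, g, h}

a: ◇p is F. ✓
b: ◇p is T. ✗
c: ◇p is F. ✓
d: ◇p is F. ✓
e: ◇p is T. ✗
f: ◇p is F. ✓
g: ◇p is F. ✓
h: ◇p is F. ✓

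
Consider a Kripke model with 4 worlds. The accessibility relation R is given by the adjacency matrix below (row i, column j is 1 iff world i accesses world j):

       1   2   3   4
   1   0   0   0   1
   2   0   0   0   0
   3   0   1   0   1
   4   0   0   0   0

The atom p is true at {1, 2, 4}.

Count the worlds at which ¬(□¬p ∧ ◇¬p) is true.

4

1: □¬p ∧ ◇¬p is F. ✓
2: □¬p ∧ ◇¬p is F. ✓
3: □¬p ∧ ◇¬p is F. ✓
4: □¬p ∧ ◇¬p is F. ✓
Satisfying worlds: {1, 2, 3, 4}.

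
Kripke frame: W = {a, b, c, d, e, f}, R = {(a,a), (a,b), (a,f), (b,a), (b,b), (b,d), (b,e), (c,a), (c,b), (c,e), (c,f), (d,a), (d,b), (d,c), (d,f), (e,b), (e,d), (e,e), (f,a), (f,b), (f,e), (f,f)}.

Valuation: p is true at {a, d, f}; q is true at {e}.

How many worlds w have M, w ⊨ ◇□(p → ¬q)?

6

a: successors {a, b, f}; □(p → ¬q) there: a:T, b:T, f:T. ✓
b: successors {a, b, d, e}; □(p → ¬q) there: a:T, b:T, d:T, e:T. ✓
c: successors {a, b, e, f}; □(p → ¬q) there: a:T, b:T, e:T, f:T. ✓
d: successors {a, b, c, f}; □(p → ¬q) there: a:T, b:T, c:T, f:T. ✓
e: successors {b, d, e}; □(p → ¬q) there: b:T, d:T, e:T. ✓
f: successors {a, b, e, f}; □(p → ¬q) there: a:T, b:T, e:T, f:T. ✓
Satisfying worlds: {a, b, c, d, e, f}.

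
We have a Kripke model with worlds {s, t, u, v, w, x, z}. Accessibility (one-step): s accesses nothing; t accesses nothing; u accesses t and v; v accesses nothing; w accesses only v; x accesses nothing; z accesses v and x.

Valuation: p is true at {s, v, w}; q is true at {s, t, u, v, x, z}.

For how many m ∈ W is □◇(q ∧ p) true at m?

s: no successors, so □◇(q ∧ p) holds vacuously. ✓
t: no successors, so □◇(q ∧ p) holds vacuously. ✓
u: successors {t, v}; ◇(q ∧ p) there: t:F, v:F. ✗
v: no successors, so □◇(q ∧ p) holds vacuously. ✓
w: successors {v}; ◇(q ∧ p) there: v:F. ✗
x: no successors, so □◇(q ∧ p) holds vacuously. ✓
z: successors {v, x}; ◇(q ∧ p) there: v:F, x:F. ✗
Satisfying worlds: {s, t, v, x}.

4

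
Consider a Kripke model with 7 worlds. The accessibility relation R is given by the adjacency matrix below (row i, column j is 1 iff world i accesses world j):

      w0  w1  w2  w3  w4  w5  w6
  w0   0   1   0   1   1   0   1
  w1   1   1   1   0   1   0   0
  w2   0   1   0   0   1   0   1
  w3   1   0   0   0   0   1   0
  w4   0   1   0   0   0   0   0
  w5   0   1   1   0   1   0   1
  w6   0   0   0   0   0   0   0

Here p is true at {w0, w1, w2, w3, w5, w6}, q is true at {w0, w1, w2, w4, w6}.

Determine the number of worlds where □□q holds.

w0: successors {w1, w3, w4, w6}; □q there: w1:T, w3:F, w4:T, w6:T. ✗
w1: successors {w0, w1, w2, w4}; □q there: w0:F, w1:T, w2:T, w4:T. ✗
w2: successors {w1, w4, w6}; □q there: w1:T, w4:T, w6:T. ✓
w3: successors {w0, w5}; □q there: w0:F, w5:T. ✗
w4: successors {w1}; □q there: w1:T. ✓
w5: successors {w1, w2, w4, w6}; □q there: w1:T, w2:T, w4:T, w6:T. ✓
w6: no successors, so □□q holds vacuously. ✓
Satisfying worlds: {w2, w4, w5, w6}.

4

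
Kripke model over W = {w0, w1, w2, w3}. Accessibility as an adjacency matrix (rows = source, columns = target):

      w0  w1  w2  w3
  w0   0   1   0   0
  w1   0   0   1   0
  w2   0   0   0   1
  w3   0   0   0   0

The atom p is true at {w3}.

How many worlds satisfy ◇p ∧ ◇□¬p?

1

w0: ◇p is F, ◇□¬p is T. ✗
w1: ◇p is F, ◇□¬p is F. ✗
w2: ◇p is T, ◇□¬p is T. ✓
w3: ◇p is F, ◇□¬p is F. ✗
Satisfying worlds: {w2}.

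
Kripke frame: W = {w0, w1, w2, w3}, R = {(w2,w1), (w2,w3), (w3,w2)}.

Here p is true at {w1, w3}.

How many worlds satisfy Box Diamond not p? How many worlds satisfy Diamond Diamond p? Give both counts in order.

For Box Diamond not p:
w0: no successors, so Box Diamond not p holds vacuously. ✓
w1: no successors, so Box Diamond not p holds vacuously. ✓
w2: successors {w1, w3}; Diamond not p there: w1:F, w3:T. ✗
w3: successors {w2}; Diamond not p there: w2:F. ✗
— 2 worlds.
For Diamond Diamond p:
w0: no successors, so Diamond Diamond p fails. ✗
w1: no successors, so Diamond Diamond p fails. ✗
w2: successors {w1, w3}; Diamond p there: w1:F, w3:F. ✗
w3: successors {w2}; Diamond p there: w2:T. ✓
— 1 world.

2 and 1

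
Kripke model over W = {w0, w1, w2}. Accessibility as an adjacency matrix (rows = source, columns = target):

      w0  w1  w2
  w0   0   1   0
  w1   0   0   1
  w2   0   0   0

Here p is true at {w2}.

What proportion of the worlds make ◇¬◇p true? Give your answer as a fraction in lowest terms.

1/3

w0: successors {w1}; ¬◇p there: w1:F. ✗
w1: successors {w2}; ¬◇p there: w2:T. ✓
w2: no successors, so ◇¬◇p fails. ✗
That's 1 of 3 worlds, so 1/3.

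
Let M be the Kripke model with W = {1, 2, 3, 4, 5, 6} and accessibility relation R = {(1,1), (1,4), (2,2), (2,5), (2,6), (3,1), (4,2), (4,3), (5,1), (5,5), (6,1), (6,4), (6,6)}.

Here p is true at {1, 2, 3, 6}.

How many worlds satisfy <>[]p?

1: successors {1, 4}; []p there: 1:F, 4:T. ✓
2: successors {2, 5, 6}; []p there: 2:F, 5:F, 6:F. ✗
3: successors {1}; []p there: 1:F. ✗
4: successors {2, 3}; []p there: 2:F, 3:T. ✓
5: successors {1, 5}; []p there: 1:F, 5:F. ✗
6: successors {1, 4, 6}; []p there: 1:F, 4:T, 6:F. ✓
Satisfying worlds: {1, 4, 6}.

3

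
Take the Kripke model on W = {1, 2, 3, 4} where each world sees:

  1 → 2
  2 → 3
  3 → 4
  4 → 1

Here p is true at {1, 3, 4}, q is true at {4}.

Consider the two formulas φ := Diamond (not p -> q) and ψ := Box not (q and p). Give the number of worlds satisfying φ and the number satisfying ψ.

For Diamond (not p -> q):
1: successors {2}; not p -> q there: 2:F. ✗
2: successors {3}; not p -> q there: 3:T. ✓
3: successors {4}; not p -> q there: 4:T. ✓
4: successors {1}; not p -> q there: 1:T. ✓
— 3 worlds.
For Box not (q and p):
1: successors {2}; not (q and p) there: 2:T. ✓
2: successors {3}; not (q and p) there: 3:T. ✓
3: successors {4}; not (q and p) there: 4:F. ✗
4: successors {1}; not (q and p) there: 1:T. ✓
— 3 worlds.

3 and 3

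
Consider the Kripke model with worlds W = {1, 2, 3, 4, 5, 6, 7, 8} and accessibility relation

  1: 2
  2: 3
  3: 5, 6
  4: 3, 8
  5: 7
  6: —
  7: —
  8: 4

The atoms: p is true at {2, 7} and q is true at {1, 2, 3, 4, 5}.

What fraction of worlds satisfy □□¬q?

1: successors {2}; □¬q there: 2:F. ✗
2: successors {3}; □¬q there: 3:F. ✗
3: successors {5, 6}; □¬q there: 5:T, 6:T. ✓
4: successors {3, 8}; □¬q there: 3:F, 8:F. ✗
5: successors {7}; □¬q there: 7:T. ✓
6: no successors, so □□¬q holds vacuously. ✓
7: no successors, so □□¬q holds vacuously. ✓
8: successors {4}; □¬q there: 4:F. ✗
That's 4 of 8 worlds, so 4/8 = 1/2.

1/2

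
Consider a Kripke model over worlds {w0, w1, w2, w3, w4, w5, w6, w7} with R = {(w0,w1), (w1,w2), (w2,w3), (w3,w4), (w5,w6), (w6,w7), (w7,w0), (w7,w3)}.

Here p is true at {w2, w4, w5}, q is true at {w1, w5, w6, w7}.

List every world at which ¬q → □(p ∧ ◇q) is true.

{w1, w4, w5, w6, w7}

w0: ¬q is T, □(p ∧ ◇q) is F. ✗
w1: ¬q is F, □(p ∧ ◇q) is F. ✓
w2: ¬q is T, □(p ∧ ◇q) is F. ✗
w3: ¬q is T, □(p ∧ ◇q) is F. ✗
w4: ¬q is T, □(p ∧ ◇q) is T. ✓
w5: ¬q is F, □(p ∧ ◇q) is F. ✓
w6: ¬q is F, □(p ∧ ◇q) is F. ✓
w7: ¬q is F, □(p ∧ ◇q) is F. ✓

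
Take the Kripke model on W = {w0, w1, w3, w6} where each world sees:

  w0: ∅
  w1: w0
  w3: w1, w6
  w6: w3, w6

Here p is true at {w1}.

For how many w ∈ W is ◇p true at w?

w0: no successors, so ◇p fails. ✗
w1: successors {w0}; p there: w0:F. ✗
w3: successors {w1, w6}; p there: w1:T, w6:F. ✓
w6: successors {w3, w6}; p there: w3:F, w6:F. ✗
Satisfying worlds: {w3}.

1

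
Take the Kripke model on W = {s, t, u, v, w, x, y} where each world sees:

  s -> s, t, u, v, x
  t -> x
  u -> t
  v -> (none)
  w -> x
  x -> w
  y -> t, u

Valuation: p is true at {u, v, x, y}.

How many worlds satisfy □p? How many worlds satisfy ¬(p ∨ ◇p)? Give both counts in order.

For □p:
s: successors {s, t, u, v, x}; p there: s:F, t:F, u:T, v:T, x:T. ✗
t: successors {x}; p there: x:T. ✓
u: successors {t}; p there: t:F. ✗
v: no successors, so □p holds vacuously. ✓
w: successors {x}; p there: x:T. ✓
x: successors {w}; p there: w:F. ✗
y: successors {t, u}; p there: t:F, u:T. ✗
— 3 worlds.
For ¬(p ∨ ◇p):
s: p ∨ ◇p is T. ✗
t: p ∨ ◇p is T. ✗
u: p ∨ ◇p is T. ✗
v: p ∨ ◇p is T. ✗
w: p ∨ ◇p is T. ✗
x: p ∨ ◇p is T. ✗
y: p ∨ ◇p is T. ✗
— 0 worlds.

3 and 0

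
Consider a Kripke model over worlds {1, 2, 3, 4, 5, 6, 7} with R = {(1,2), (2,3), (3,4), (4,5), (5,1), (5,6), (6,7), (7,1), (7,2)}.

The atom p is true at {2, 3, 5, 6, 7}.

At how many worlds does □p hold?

1: successors {2}; p there: 2:T. ✓
2: successors {3}; p there: 3:T. ✓
3: successors {4}; p there: 4:F. ✗
4: successors {5}; p there: 5:T. ✓
5: successors {1, 6}; p there: 1:F, 6:T. ✗
6: successors {7}; p there: 7:T. ✓
7: successors {1, 2}; p there: 1:F, 2:T. ✗
Satisfying worlds: {1, 2, 4, 6}.

4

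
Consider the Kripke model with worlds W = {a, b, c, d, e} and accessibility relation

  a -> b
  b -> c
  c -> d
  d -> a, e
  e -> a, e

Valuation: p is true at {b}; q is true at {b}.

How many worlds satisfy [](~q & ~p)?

4

a: successors {b}; ~q & ~p there: b:F. ✗
b: successors {c}; ~q & ~p there: c:T. ✓
c: successors {d}; ~q & ~p there: d:T. ✓
d: successors {a, e}; ~q & ~p there: a:T, e:T. ✓
e: successors {a, e}; ~q & ~p there: a:T, e:T. ✓
Satisfying worlds: {b, c, d, e}.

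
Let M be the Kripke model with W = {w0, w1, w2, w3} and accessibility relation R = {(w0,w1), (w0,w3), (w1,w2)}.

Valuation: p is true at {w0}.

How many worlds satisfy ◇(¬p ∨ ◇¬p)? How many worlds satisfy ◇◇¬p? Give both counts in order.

2 and 1

For ◇(¬p ∨ ◇¬p):
w0: successors {w1, w3}; ¬p ∨ ◇¬p there: w1:T, w3:T. ✓
w1: successors {w2}; ¬p ∨ ◇¬p there: w2:T. ✓
w2: no successors, so ◇(¬p ∨ ◇¬p) fails. ✗
w3: no successors, so ◇(¬p ∨ ◇¬p) fails. ✗
— 2 worlds.
For ◇◇¬p:
w0: successors {w1, w3}; ◇¬p there: w1:T, w3:F. ✓
w1: successors {w2}; ◇¬p there: w2:F. ✗
w2: no successors, so ◇◇¬p fails. ✗
w3: no successors, so ◇◇¬p fails. ✗
— 1 world.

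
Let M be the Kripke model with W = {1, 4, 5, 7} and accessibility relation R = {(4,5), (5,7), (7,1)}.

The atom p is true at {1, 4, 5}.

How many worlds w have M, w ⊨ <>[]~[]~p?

1: no successors, so <>[]~[]~p fails. ✗
4: successors {5}; []~[]~p there: 5:T. ✓
5: successors {7}; []~[]~p there: 7:F. ✗
7: successors {1}; []~[]~p there: 1:T. ✓
Satisfying worlds: {4, 7}.

2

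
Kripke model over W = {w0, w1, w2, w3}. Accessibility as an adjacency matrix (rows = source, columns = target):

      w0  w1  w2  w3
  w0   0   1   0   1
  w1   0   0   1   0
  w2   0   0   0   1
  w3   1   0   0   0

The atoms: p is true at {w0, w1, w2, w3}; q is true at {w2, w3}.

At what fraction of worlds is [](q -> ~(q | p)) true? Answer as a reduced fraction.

w0: successors {w1, w3}; q -> ~(q | p) there: w1:T, w3:F. ✗
w1: successors {w2}; q -> ~(q | p) there: w2:F. ✗
w2: successors {w3}; q -> ~(q | p) there: w3:F. ✗
w3: successors {w0}; q -> ~(q | p) there: w0:T. ✓
That's 1 of 4 worlds, so 1/4.

1/4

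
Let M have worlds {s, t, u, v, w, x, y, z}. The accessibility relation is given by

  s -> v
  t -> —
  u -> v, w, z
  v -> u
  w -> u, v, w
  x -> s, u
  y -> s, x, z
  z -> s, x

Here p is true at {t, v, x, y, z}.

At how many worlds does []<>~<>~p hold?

1

s: successors {v}; <>~<>~p there: v:F. ✗
t: no successors, so []<>~<>~p holds vacuously. ✓
u: successors {v, w, z}; <>~<>~p there: v:F, w:F, z:T. ✗
v: successors {u}; <>~<>~p there: u:F. ✗
w: successors {u, v, w}; <>~<>~p there: u:F, v:F, w:F. ✗
x: successors {s, u}; <>~<>~p there: s:F, u:F. ✗
y: successors {s, x, z}; <>~<>~p there: s:F, x:T, z:T. ✗
z: successors {s, x}; <>~<>~p there: s:F, x:T. ✗
Satisfying worlds: {t}.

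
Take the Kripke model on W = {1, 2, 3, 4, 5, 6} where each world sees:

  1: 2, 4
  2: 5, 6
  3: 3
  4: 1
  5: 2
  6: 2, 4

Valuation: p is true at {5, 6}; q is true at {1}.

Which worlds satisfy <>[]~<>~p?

{2}

1: successors {2, 4}; []~<>~p there: 2:F, 4:F. ✗
2: successors {5, 6}; []~<>~p there: 5:T, 6:F. ✓
3: successors {3}; []~<>~p there: 3:F. ✗
4: successors {1}; []~<>~p there: 1:F. ✗
5: successors {2}; []~<>~p there: 2:F. ✗
6: successors {2, 4}; []~<>~p there: 2:F, 4:F. ✗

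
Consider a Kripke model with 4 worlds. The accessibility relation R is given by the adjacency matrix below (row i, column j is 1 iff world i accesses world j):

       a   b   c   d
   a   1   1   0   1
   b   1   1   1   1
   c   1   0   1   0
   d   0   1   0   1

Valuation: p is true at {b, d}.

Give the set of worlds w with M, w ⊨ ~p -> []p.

a: ~p is T, []p is F. ✗
b: ~p is F, []p is F. ✓
c: ~p is T, []p is F. ✗
d: ~p is F, []p is T. ✓

{b, d}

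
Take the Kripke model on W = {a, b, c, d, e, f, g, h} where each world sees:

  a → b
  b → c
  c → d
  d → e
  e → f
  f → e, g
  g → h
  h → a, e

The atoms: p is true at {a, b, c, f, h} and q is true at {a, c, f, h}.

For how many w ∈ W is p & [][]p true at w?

3

a: p is T, [][]p is T. ✓
b: p is T, [][]p is F. ✗
c: p is T, [][]p is F. ✗
d: p is F, [][]p is T. ✗
e: p is F, [][]p is F. ✗
f: p is T, [][]p is T. ✓
g: p is F, [][]p is F. ✗
h: p is T, [][]p is T. ✓
Satisfying worlds: {a, f, h}.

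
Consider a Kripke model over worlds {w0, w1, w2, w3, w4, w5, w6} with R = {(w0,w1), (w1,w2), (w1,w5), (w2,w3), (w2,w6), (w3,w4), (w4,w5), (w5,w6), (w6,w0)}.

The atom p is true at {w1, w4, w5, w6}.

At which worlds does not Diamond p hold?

{w6}

w0: Diamond p is T. ✗
w1: Diamond p is T. ✗
w2: Diamond p is T. ✗
w3: Diamond p is T. ✗
w4: Diamond p is T. ✗
w5: Diamond p is T. ✗
w6: Diamond p is F. ✓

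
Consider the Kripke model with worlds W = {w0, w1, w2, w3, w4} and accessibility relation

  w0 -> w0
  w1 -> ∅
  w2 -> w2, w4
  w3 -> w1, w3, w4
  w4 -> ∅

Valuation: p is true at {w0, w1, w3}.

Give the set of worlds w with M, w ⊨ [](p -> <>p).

w0: successors {w0}; p -> <>p there: w0:T. ✓
w1: no successors, so [](p -> <>p) holds vacuously. ✓
w2: successors {w2, w4}; p -> <>p there: w2:T, w4:T. ✓
w3: successors {w1, w3, w4}; p -> <>p there: w1:F, w3:T, w4:T. ✗
w4: no successors, so [](p -> <>p) holds vacuously. ✓

{w0, w1, w2, w4}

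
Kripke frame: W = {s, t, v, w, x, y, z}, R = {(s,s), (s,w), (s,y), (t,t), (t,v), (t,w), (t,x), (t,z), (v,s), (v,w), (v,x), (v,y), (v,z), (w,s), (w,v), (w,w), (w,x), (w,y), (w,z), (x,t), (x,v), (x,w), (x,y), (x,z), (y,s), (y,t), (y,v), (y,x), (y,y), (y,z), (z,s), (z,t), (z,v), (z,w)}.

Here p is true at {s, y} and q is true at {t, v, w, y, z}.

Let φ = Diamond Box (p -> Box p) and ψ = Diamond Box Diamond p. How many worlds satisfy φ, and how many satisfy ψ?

For Diamond Box (p -> Box p):
s: successors {s, w, y}; Box (p -> Box p) there: s:F, w:F, y:F. ✗
t: successors {t, v, w, x, z}; Box (p -> Box p) there: t:T, v:F, w:F, x:F, z:F. ✓
v: successors {s, w, x, y, z}; Box (p -> Box p) there: s:F, w:F, x:F, y:F, z:F. ✗
w: successors {s, v, w, x, y, z}; Box (p -> Box p) there: s:F, v:F, w:F, x:F, y:F, z:F. ✗
x: successors {t, v, w, y, z}; Box (p -> Box p) there: t:T, v:F, w:F, y:F, z:F. ✓
y: successors {s, t, v, x, y, z}; Box (p -> Box p) there: s:F, t:T, v:F, x:F, y:F, z:F. ✓
z: successors {s, t, v, w}; Box (p -> Box p) there: s:F, t:T, v:F, w:F. ✓
— 4 worlds.
For Diamond Box Diamond p:
s: successors {s, w, y}; Box Diamond p there: s:T, w:T, y:F. ✓
t: successors {t, v, w, x, z}; Box Diamond p there: t:F, v:T, w:T, x:F, z:F. ✓
v: successors {s, w, x, y, z}; Box Diamond p there: s:T, w:T, x:F, y:F, z:F. ✓
w: successors {s, v, w, x, y, z}; Box Diamond p there: s:T, v:T, w:T, x:F, y:F, z:F. ✓
x: successors {t, v, w, y, z}; Box Diamond p there: t:F, v:T, w:T, y:F, z:F. ✓
y: successors {s, t, v, x, y, z}; Box Diamond p there: s:T, t:F, v:T, x:F, y:F, z:F. ✓
z: successors {s, t, v, w}; Box Diamond p there: s:T, t:F, v:T, w:T. ✓
— 7 worlds.

4 and 7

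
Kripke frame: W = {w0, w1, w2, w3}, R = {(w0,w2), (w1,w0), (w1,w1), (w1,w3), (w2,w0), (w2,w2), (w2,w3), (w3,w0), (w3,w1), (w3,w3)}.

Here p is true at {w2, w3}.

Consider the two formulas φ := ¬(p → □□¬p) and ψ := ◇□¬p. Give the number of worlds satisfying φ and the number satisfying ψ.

For ¬(p → □□¬p):
w0: p → □□¬p is T. ✗
w1: p → □□¬p is T. ✗
w2: p → □□¬p is F. ✓
w3: p → □□¬p is F. ✓
— 2 worlds.
For ◇□¬p:
w0: successors {w2}; □¬p there: w2:F. ✗
w1: successors {w0, w1, w3}; □¬p there: w0:F, w1:F, w3:F. ✗
w2: successors {w0, w2, w3}; □¬p there: w0:F, w2:F, w3:F. ✗
w3: successors {w0, w1, w3}; □¬p there: w0:F, w1:F, w3:F. ✗
— 0 worlds.

2 and 0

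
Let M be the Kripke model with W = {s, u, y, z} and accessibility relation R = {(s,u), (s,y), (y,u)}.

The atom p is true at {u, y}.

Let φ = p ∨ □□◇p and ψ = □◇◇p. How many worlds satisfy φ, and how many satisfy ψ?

3 and 2

For p ∨ □□◇p:
s: p is F, □□◇p is F. ✗
u: p is T, □□◇p is T. ✓
y: p is T, □□◇p is T. ✓
z: p is F, □□◇p is T. ✓
— 3 worlds.
For □◇◇p:
s: successors {u, y}; ◇◇p there: u:F, y:F. ✗
u: no successors, so □◇◇p holds vacuously. ✓
y: successors {u}; ◇◇p there: u:F. ✗
z: no successors, so □◇◇p holds vacuously. ✓
— 2 worlds.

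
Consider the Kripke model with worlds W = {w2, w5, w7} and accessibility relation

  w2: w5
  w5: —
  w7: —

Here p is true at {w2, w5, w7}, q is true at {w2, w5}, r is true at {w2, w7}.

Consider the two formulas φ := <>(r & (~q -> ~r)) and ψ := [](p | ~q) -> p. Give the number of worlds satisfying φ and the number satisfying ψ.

For <>(r & (~q -> ~r)):
w2: successors {w5}; r & (~q -> ~r) there: w5:F. ✗
w5: no successors, so <>(r & (~q -> ~r)) fails. ✗
w7: no successors, so <>(r & (~q -> ~r)) fails. ✗
— 0 worlds.
For [](p | ~q) -> p:
w2: [](p | ~q) is T, p is T. ✓
w5: [](p | ~q) is T, p is T. ✓
w7: [](p | ~q) is T, p is T. ✓
— 3 worlds.

0 and 3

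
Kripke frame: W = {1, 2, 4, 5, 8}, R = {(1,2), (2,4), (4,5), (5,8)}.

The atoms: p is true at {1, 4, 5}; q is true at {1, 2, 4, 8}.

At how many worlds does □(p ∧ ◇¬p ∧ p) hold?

2

1: successors {2}; p ∧ ◇¬p ∧ p there: 2:F. ✗
2: successors {4}; p ∧ ◇¬p ∧ p there: 4:F. ✗
4: successors {5}; p ∧ ◇¬p ∧ p there: 5:T. ✓
5: successors {8}; p ∧ ◇¬p ∧ p there: 8:F. ✗
8: no successors, so □(p ∧ ◇¬p ∧ p) holds vacuously. ✓
Satisfying worlds: {4, 8}.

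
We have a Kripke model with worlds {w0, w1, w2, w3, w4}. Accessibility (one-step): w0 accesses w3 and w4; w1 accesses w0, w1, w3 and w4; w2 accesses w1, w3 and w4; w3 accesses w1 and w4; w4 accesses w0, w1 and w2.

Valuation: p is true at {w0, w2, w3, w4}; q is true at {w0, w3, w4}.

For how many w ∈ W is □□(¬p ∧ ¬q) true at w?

w0: successors {w3, w4}; □(¬p ∧ ¬q) there: w3:F, w4:F. ✗
w1: successors {w0, w1, w3, w4}; □(¬p ∧ ¬q) there: w0:F, w1:F, w3:F, w4:F. ✗
w2: successors {w1, w3, w4}; □(¬p ∧ ¬q) there: w1:F, w3:F, w4:F. ✗
w3: successors {w1, w4}; □(¬p ∧ ¬q) there: w1:F, w4:F. ✗
w4: successors {w0, w1, w2}; □(¬p ∧ ¬q) there: w0:F, w1:F, w2:F. ✗
Satisfying worlds: ∅.

0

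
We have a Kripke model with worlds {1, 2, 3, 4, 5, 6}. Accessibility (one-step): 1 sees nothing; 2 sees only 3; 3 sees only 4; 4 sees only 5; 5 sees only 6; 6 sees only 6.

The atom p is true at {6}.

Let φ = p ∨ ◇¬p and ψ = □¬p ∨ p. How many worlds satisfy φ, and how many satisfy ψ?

4 and 5

For p ∨ ◇¬p:
1: p is F, ◇¬p is F. ✗
2: p is F, ◇¬p is T. ✓
3: p is F, ◇¬p is T. ✓
4: p is F, ◇¬p is T. ✓
5: p is F, ◇¬p is F. ✗
6: p is T, ◇¬p is F. ✓
— 4 worlds.
For □¬p ∨ p:
1: □¬p is T, p is F. ✓
2: □¬p is T, p is F. ✓
3: □¬p is T, p is F. ✓
4: □¬p is T, p is F. ✓
5: □¬p is F, p is F. ✗
6: □¬p is F, p is T. ✓
— 5 worlds.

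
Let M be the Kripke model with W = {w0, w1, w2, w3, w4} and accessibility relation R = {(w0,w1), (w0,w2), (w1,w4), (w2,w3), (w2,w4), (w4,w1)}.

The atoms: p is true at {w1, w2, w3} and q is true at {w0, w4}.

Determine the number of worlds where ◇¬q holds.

w0: successors {w1, w2}; ¬q there: w1:T, w2:T. ✓
w1: successors {w4}; ¬q there: w4:F. ✗
w2: successors {w3, w4}; ¬q there: w3:T, w4:F. ✓
w3: no successors, so ◇¬q fails. ✗
w4: successors {w1}; ¬q there: w1:T. ✓
Satisfying worlds: {w0, w2, w4}.

3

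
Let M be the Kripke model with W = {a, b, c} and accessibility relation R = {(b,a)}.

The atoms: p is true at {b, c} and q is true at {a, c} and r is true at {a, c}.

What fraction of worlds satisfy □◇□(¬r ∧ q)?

2/3

a: no successors, so □◇□(¬r ∧ q) holds vacuously. ✓
b: successors {a}; ◇□(¬r ∧ q) there: a:F. ✗
c: no successors, so □◇□(¬r ∧ q) holds vacuously. ✓
That's 2 of 3 worlds, so 2/3.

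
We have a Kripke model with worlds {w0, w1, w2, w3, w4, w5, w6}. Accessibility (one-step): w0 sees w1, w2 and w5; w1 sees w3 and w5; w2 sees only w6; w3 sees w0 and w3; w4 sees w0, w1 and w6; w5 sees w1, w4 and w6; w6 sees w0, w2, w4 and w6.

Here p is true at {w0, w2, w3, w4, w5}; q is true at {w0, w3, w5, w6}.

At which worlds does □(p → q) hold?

w0: successors {w1, w2, w5}; p → q there: w1:T, w2:F, w5:T. ✗
w1: successors {w3, w5}; p → q there: w3:T, w5:T. ✓
w2: successors {w6}; p → q there: w6:T. ✓
w3: successors {w0, w3}; p → q there: w0:T, w3:T. ✓
w4: successors {w0, w1, w6}; p → q there: w0:T, w1:T, w6:T. ✓
w5: successors {w1, w4, w6}; p → q there: w1:T, w4:F, w6:T. ✗
w6: successors {w0, w2, w4, w6}; p → q there: w0:T, w2:F, w4:F, w6:T. ✗

{w1, w2, w3, w4}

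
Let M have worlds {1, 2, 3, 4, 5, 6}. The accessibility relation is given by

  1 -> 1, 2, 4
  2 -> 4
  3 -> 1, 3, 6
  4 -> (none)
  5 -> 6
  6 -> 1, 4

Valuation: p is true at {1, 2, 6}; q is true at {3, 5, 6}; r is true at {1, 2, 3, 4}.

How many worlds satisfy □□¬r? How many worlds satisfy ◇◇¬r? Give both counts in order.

2 and 1

For □□¬r:
1: successors {1, 2, 4}; □¬r there: 1:F, 2:F, 4:T. ✗
2: successors {4}; □¬r there: 4:T. ✓
3: successors {1, 3, 6}; □¬r there: 1:F, 3:F, 6:F. ✗
4: no successors, so □□¬r holds vacuously. ✓
5: successors {6}; □¬r there: 6:F. ✗
6: successors {1, 4}; □¬r there: 1:F, 4:T. ✗
— 2 worlds.
For ◇◇¬r:
1: successors {1, 2, 4}; ◇¬r there: 1:F, 2:F, 4:F. ✗
2: successors {4}; ◇¬r there: 4:F. ✗
3: successors {1, 3, 6}; ◇¬r there: 1:F, 3:T, 6:F. ✓
4: no successors, so ◇◇¬r fails. ✗
5: successors {6}; ◇¬r there: 6:F. ✗
6: successors {1, 4}; ◇¬r there: 1:F, 4:F. ✗
— 1 world.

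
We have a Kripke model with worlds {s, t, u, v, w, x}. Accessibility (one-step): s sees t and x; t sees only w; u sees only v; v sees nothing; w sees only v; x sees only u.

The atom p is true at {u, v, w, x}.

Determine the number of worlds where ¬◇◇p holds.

3

s: ◇◇p is T. ✗
t: ◇◇p is T. ✗
u: ◇◇p is F. ✓
v: ◇◇p is F. ✓
w: ◇◇p is F. ✓
x: ◇◇p is T. ✗
Satisfying worlds: {u, v, w}.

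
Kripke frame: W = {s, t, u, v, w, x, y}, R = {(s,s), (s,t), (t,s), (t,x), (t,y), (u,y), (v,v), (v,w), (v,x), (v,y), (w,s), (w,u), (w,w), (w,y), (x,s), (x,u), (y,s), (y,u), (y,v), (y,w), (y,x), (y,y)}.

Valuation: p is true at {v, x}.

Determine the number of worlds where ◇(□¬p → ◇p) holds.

s: successors {s, t}; □¬p → ◇p there: s:F, t:T. ✓
t: successors {s, x, y}; □¬p → ◇p there: s:F, x:F, y:T. ✓
u: successors {y}; □¬p → ◇p there: y:T. ✓
v: successors {v, w, x, y}; □¬p → ◇p there: v:T, w:F, x:F, y:T. ✓
w: successors {s, u, w, y}; □¬p → ◇p there: s:F, u:F, w:F, y:T. ✓
x: successors {s, u}; □¬p → ◇p there: s:F, u:F. ✗
y: successors {s, u, v, w, x, y}; □¬p → ◇p there: s:F, u:F, v:T, w:F, x:F, y:T. ✓
Satisfying worlds: {s, t, u, v, w, y}.

6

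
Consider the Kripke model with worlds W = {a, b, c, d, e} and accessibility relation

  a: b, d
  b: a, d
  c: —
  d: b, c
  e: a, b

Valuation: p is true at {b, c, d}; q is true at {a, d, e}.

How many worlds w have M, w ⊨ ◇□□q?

a: successors {b, d}; □□q there: b:F, d:T. ✓
b: successors {a, d}; □□q there: a:F, d:T. ✓
c: no successors, so ◇□□q fails. ✗
d: successors {b, c}; □□q there: b:F, c:T. ✓
e: successors {a, b}; □□q there: a:F, b:F. ✗
Satisfying worlds: {a, b, d}.

3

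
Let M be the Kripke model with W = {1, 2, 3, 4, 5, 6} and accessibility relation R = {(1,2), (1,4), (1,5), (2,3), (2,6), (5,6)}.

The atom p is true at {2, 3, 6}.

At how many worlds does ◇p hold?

3

1: successors {2, 4, 5}; p there: 2:T, 4:F, 5:F. ✓
2: successors {3, 6}; p there: 3:T, 6:T. ✓
3: no successors, so ◇p fails. ✗
4: no successors, so ◇p fails. ✗
5: successors {6}; p there: 6:T. ✓
6: no successors, so ◇p fails. ✗
Satisfying worlds: {1, 2, 5}.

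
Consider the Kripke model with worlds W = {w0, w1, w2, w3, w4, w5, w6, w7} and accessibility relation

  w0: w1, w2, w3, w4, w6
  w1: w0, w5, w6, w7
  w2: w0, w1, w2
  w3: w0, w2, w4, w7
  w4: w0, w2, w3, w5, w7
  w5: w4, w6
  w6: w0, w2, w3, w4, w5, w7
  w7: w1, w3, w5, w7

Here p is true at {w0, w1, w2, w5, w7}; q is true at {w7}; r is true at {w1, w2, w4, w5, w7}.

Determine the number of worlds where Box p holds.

1

w0: successors {w1, w2, w3, w4, w6}; p there: w1:T, w2:T, w3:F, w4:F, w6:F. ✗
w1: successors {w0, w5, w6, w7}; p there: w0:T, w5:T, w6:F, w7:T. ✗
w2: successors {w0, w1, w2}; p there: w0:T, w1:T, w2:T. ✓
w3: successors {w0, w2, w4, w7}; p there: w0:T, w2:T, w4:F, w7:T. ✗
w4: successors {w0, w2, w3, w5, w7}; p there: w0:T, w2:T, w3:F, w5:T, w7:T. ✗
w5: successors {w4, w6}; p there: w4:F, w6:F. ✗
w6: successors {w0, w2, w3, w4, w5, w7}; p there: w0:T, w2:T, w3:F, w4:F, w5:T, w7:T. ✗
w7: successors {w1, w3, w5, w7}; p there: w1:T, w3:F, w5:T, w7:T. ✗
Satisfying worlds: {w2}.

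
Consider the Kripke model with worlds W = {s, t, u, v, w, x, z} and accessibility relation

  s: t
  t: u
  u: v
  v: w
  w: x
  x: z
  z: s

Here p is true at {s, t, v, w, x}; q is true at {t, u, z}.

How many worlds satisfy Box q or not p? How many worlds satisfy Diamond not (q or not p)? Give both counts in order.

For Box q or not p:
s: Box q is T, not p is F. ✓
t: Box q is T, not p is F. ✓
u: Box q is F, not p is T. ✓
v: Box q is F, not p is F. ✗
w: Box q is F, not p is F. ✗
x: Box q is T, not p is F. ✓
z: Box q is F, not p is T. ✓
— 5 worlds.
For Diamond not (q or not p):
s: successors {t}; not (q or not p) there: t:F. ✗
t: successors {u}; not (q or not p) there: u:F. ✗
u: successors {v}; not (q or not p) there: v:T. ✓
v: successors {w}; not (q or not p) there: w:T. ✓
w: successors {x}; not (q or not p) there: x:T. ✓
x: successors {z}; not (q or not p) there: z:F. ✗
z: successors {s}; not (q or not p) there: s:T. ✓
— 4 worlds.

5 and 4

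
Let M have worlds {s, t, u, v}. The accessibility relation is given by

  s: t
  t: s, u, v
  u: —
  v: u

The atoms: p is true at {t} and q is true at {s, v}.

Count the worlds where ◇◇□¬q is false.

2

s: successors {t}; ◇□¬q there: t:T. ✓
t: successors {s, u, v}; ◇□¬q there: s:F, u:F, v:T. ✓
u: no successors, so ◇◇□¬q fails. ✗
v: successors {u}; ◇□¬q there: u:F. ✗
Satisfying worlds: {s, t}.
So ◇◇□¬q fails at the other 2 worlds.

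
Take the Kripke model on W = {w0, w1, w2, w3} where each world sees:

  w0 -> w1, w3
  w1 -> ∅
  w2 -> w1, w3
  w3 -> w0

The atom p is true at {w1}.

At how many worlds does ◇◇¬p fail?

w0: successors {w1, w3}; ◇¬p there: w1:F, w3:T. ✓
w1: no successors, so ◇◇¬p fails. ✗
w2: successors {w1, w3}; ◇¬p there: w1:F, w3:T. ✓
w3: successors {w0}; ◇¬p there: w0:T. ✓
Satisfying worlds: {w0, w2, w3}.
So ◇◇¬p fails at the other 1 world.

1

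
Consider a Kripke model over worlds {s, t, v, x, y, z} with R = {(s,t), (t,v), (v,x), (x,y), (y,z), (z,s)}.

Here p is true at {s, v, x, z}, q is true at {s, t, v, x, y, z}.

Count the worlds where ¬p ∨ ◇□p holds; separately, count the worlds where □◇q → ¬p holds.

For ¬p ∨ ◇□p:
s: ¬p is F, ◇□p is T. ✓
t: ¬p is T, ◇□p is T. ✓
v: ¬p is F, ◇□p is F. ✗
x: ¬p is F, ◇□p is T. ✓
y: ¬p is T, ◇□p is T. ✓
z: ¬p is F, ◇□p is F. ✗
— 4 worlds.
For □◇q → ¬p:
s: □◇q is T, ¬p is F. ✗
t: □◇q is T, ¬p is T. ✓
v: □◇q is T, ¬p is F. ✗
x: □◇q is T, ¬p is F. ✗
y: □◇q is T, ¬p is T. ✓
z: □◇q is T, ¬p is F. ✗
— 2 worlds.

4 and 2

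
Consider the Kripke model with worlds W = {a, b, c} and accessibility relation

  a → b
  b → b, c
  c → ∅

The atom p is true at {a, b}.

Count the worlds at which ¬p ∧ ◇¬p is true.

a: ¬p is F, ◇¬p is F. ✗
b: ¬p is F, ◇¬p is T. ✗
c: ¬p is T, ◇¬p is F. ✗
Satisfying worlds: ∅.

0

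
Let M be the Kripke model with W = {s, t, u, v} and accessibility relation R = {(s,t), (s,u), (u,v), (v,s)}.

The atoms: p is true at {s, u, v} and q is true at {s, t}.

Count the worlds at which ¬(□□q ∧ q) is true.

s: □□q ∧ q is F. ✓
t: □□q ∧ q is T. ✗
u: □□q ∧ q is F. ✓
v: □□q ∧ q is F. ✓
Satisfying worlds: {s, u, v}.

3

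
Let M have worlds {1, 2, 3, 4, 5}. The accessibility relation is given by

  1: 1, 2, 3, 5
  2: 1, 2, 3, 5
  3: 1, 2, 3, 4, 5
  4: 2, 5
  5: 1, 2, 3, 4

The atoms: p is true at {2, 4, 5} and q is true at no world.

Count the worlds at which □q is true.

1: successors {1, 2, 3, 5}; q there: 1:F, 2:F, 3:F, 5:F. ✗
2: successors {1, 2, 3, 5}; q there: 1:F, 2:F, 3:F, 5:F. ✗
3: successors {1, 2, 3, 4, 5}; q there: 1:F, 2:F, 3:F, 4:F, 5:F. ✗
4: successors {2, 5}; q there: 2:F, 5:F. ✗
5: successors {1, 2, 3, 4}; q there: 1:F, 2:F, 3:F, 4:F. ✗
Satisfying worlds: ∅.

0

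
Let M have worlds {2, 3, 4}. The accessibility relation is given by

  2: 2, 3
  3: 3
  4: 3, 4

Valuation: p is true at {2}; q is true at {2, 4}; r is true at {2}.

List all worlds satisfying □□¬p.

{3, 4}

2: successors {2, 3}; □¬p there: 2:F, 3:T. ✗
3: successors {3}; □¬p there: 3:T. ✓
4: successors {3, 4}; □¬p there: 3:T, 4:T. ✓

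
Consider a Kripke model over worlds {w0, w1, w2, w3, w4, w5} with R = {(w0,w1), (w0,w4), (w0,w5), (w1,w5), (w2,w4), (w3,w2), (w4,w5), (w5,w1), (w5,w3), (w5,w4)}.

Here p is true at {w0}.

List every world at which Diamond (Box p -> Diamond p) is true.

w0: successors {w1, w4, w5}; Box p -> Diamond p there: w1:T, w4:T, w5:T. ✓
w1: successors {w5}; Box p -> Diamond p there: w5:T. ✓
w2: successors {w4}; Box p -> Diamond p there: w4:T. ✓
w3: successors {w2}; Box p -> Diamond p there: w2:T. ✓
w4: successors {w5}; Box p -> Diamond p there: w5:T. ✓
w5: successors {w1, w3, w4}; Box p -> Diamond p there: w1:T, w3:T, w4:T. ✓

{w0, w1, w2, w3, w4, w5}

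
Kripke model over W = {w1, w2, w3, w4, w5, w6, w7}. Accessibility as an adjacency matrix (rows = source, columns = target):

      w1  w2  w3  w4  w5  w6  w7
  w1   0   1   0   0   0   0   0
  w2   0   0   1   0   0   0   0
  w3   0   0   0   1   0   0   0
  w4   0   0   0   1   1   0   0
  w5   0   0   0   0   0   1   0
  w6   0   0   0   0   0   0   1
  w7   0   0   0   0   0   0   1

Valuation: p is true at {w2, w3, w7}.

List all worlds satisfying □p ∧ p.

w1: □p is T, p is F. ✗
w2: □p is T, p is T. ✓
w3: □p is F, p is T. ✗
w4: □p is F, p is F. ✗
w5: □p is F, p is F. ✗
w6: □p is T, p is F. ✗
w7: □p is T, p is T. ✓

{w2, w7}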